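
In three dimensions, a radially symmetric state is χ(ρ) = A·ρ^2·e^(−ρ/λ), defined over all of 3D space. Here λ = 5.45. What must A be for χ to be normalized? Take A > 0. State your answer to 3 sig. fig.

A ≈ 0.000315

The normalization condition is ∫|χ|² 4πρ² dρ = 1 from 0 to ∞.
The integral (without the A² prefactor) comes out to 45·π·λ^7/2.
Setting this equal to 1 gives A² = 1/(45·π·λ^7/2).
With λ = 5.45: A² = 9.906E-8 and A = 0.0003147.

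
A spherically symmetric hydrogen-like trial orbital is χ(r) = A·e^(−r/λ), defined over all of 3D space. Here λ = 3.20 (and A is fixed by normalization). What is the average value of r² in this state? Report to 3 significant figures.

The expectation value is the |χ|²-weighted average of r^2: ∫ r^2|χ|² 4πr² dr.
The ratio of the moment integral to the normalization integral gives ⟨r²⟩ = 3·λ^2.
Putting λ = 3.20 gives 30.72.

⟨r^2⟩ ≈ 30.7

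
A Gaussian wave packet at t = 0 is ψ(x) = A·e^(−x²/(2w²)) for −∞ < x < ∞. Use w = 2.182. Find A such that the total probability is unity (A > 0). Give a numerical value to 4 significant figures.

Require ∫ |ψ|² dx = 1 over the whole domain.
Differentiating ∫e^(−αx²) dx = √(π/α) under α to get the higher moments, ∫|ψ|² dx = A²·(√(π)·w).
Hence A² = 1/[√(π)·w].
With w = 2.182: A² = 0.25857 and A = 0.50849.

A ≈ 0.5085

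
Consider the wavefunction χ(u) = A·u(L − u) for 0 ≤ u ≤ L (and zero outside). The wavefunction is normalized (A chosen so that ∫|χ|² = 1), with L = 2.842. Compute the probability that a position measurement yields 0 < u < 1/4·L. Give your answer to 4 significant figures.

P ≈ 0.1035

The probability is P = ∫ |χ|² du over [0, 1/4·L].
Since A² = 1/(L^5/30), this is the region integral divided by the full normalization integral.
In terms of t = u/L (A² and the length scale cancel between numerator and denominator), P = [∫_{0}^{1/4} t^2·(1 - t)^2 dt] / [∫_{0}^{1} t^2·(1 - t)^2 dt].
Using ∫ t^2·(1 - t)^2 dt = t^3·(6·t^2 - 15·t + 10)/30, the numerator is ≈ 0.00345052 and the denominator is 1/30.
The result is P = 53/512.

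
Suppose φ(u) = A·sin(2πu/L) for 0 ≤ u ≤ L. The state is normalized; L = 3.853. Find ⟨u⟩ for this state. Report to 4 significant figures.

The expectation value is the |φ|²-weighted average of u: ∫ u|φ|² du.
Using sin²θ = (1 − cos 2θ)/2, evaluating both integrals, ⟨u⟩ = L/2.
With L = 3.853, ⟨u⟩ = 1.9265.

⟨u⟩ ≈ 1.927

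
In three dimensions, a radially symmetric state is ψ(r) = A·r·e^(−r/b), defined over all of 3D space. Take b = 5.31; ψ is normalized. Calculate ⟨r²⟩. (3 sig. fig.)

By definition ⟨r²⟩ = ∫ r^2 |ψ(r)|² 4πr² dr.
Recall ∫₀^∞ r^m e^(−r/β) dr = m!·β^(m+1), since the A² factors cancel between numerator and denominator, ⟨r²⟩ = 15·b^2/2.
Putting b = 5.31 gives 211.5.

⟨r^2⟩ ≈ 211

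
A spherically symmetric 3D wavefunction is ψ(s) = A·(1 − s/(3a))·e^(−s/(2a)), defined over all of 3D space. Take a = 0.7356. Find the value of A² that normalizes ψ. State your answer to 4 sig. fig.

A^2 ≈ 0.2999

The normalization condition is ∫|ψ|² 4πs² ds = 1 from 0 to ∞.
Recall ∫₀^∞ s^m e^(−s/β) ds = m!·β^(m+1), carrying out the integral gives A² · 8·π·a^3/3.
Hence A² = 1/[8·π·a^3/3].
With a = 0.7356: A² = 0.29989 and A = 0.54762.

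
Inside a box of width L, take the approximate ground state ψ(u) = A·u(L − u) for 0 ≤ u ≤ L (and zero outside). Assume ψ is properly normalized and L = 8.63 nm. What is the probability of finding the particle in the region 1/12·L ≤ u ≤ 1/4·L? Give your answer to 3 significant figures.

P = ∫_{1/12·L}^{1/4·L} |ψ(u)|² du.
With A² fixed by ∫|ψ|² = 1, i.e. A² = (L^5/30)^(−1), substitute and integrate.
In terms of t = u/L (A² and the length scale cancel between numerator and denominator), P = [∫_{1/12}^{1/4} t^2·(1 - t)^2 dt] / [∫_{0}^{1} t^2·(1 - t)^2 dt].
Using ∫ t^2·(1 - t)^2 dt = t^3·(6·t^2 - 15·t + 10)/30, the numerator is ≈ 0.0032809 and the denominator is 1/30.
Evaluating gives P = 0.09843.

P ≈ 0.0984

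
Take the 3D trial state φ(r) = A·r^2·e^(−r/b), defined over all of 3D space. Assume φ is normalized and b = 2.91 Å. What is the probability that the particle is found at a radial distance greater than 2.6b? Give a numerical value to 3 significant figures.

Integrate the radial probability density 4πr²|φ|² over r > 2.6b.
The full normalization integral is A²·[45·π·b^7/2] = 1, fixing A².
In terms of u = r/b (A², 4π and the length scale all cancel between numerator and denominator), P = [∫_{2.6}^{∞} u^6·e^(-2·u) du] / [∫_{0}^{∞} u^6·e^(-2·u) du].
Using ∫ u^6·e^(-2·u) du = -(4·u^6 + 12·u^5 + 30·u^4 + 60·u^3 + 90·u^2 + 90·u + 45)·e^(-2·u)/8, the numerator is ≈ 4.1197 and the denominator is 45/8.
This evaluates to P = 0.7324.

P ≈ 0.732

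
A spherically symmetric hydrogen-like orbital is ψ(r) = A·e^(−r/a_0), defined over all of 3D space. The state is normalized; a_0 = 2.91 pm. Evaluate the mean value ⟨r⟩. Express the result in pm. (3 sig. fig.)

⟨r⟩ ≈ 4.37 pm

The expectation value is the |ψ|²-weighted average of r: ∫ r|ψ|² 4πr² dr.
Since the A² factors cancel between numerator and denominator, ⟨r⟩ = 3·a_0/2.
With a_0 = 2.91, ⟨r⟩ = 4.365.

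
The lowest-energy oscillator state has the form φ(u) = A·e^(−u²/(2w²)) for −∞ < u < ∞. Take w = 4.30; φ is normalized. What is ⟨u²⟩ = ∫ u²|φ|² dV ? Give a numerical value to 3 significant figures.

⟨u^2⟩ ≈ 9.25

The expectation value is the |φ|²-weighted average of u^2: ∫ u^2|φ|² du.
Differentiating ∫e^(−αu²) du = √(π/α) under α to get the higher moments, evaluating both integrals, ⟨u²⟩ = w^2/2.
Putting w = 4.30 gives 9.245.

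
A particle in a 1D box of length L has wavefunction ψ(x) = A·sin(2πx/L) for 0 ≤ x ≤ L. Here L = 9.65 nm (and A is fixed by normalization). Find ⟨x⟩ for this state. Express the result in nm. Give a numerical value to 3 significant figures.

⟨x⟩ ≈ 4.83 nm

By definition ⟨x⟩ = ∫ x |ψ(x)|² dx.
Since the A² factors cancel between numerator and denominator, ⟨x⟩ = L/2.
With L = 9.65, ⟨x⟩ = 4.825.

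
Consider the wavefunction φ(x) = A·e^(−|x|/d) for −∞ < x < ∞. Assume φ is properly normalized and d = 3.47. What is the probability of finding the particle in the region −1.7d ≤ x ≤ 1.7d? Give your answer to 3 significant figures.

P ≈ 0.967

The probability is P = ∫ |φ|² dx over [−1.7d, 1.7d].
With A² fixed by ∫|φ|² = 1, i.e. A² = (d)^(−1), substitute and integrate.
Both integrals are even about x = 0, so only the x ≥ 0 halves are needed (the factors of 2 cancel). Substituting u = x/d, A² and the length scale cancel in the ratio: P = ∫_{0}^{1.7} e^(-2·u) du / ∫_{0}^{∞} e^(-2·u) du.
An antiderivative of e^(-2·u) is -e^(-2·u)/2; evaluating from 0 to 1.7 gives 1/2 - e^(-17/5)/2, while the full integral is 1/2.
The result is P = 0.9666.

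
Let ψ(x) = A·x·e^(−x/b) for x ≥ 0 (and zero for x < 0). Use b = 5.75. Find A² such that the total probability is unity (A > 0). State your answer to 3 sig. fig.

Require ∫ |ψ|² dx = 1 over the whole domain.
With ψ = A·x·e^(−x/b), the integral evaluates to A²·[b^3/4].
So A² = (b^3/4)^(−1).
Substituting b = 5.75 gives A² = 0.02104, so A = 0.1451.

A^2 ≈ 0.0210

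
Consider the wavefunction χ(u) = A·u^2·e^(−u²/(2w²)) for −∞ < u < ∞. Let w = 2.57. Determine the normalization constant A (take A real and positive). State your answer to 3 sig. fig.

The normalization condition is ∫|χ|² du = 1 from −∞ to ∞.
∫|χ|² du = A²·(3·√(π)·w^5/4).
So A² = (3·√(π)·w^5/4)^(−1).
Substituting w = 2.57 gives A² = 0.006710, so A = 0.08191.

A ≈ 0.0819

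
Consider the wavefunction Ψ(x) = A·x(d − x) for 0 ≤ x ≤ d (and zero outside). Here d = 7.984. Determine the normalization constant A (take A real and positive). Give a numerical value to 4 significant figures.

A ≈ 0.03041

We need A² ∫|f|² dx = 1, taking the integral from 0 to d.
Expanding the polynomial and integrating term by term, the integral (without the A² prefactor) comes out to d^5/30.
With d = 7.984: A² = 0.00092474 and A = 0.030410.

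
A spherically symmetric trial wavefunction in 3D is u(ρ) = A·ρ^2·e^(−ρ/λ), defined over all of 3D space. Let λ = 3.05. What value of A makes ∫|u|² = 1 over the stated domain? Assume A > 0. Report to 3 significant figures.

A ≈ 0.00240

Require ∫ |u|² 4πρ² dρ = 1 over the whole domain.
With u = A·ρ^2·e^(−ρ/λ), the integral evaluates to A²·[45·π·λ^7/2].
Setting this equal to 1 gives A² = 1/(45·π·λ^7/2).
With λ = 3.05: A² = 0.000005762 and A = 0.002400.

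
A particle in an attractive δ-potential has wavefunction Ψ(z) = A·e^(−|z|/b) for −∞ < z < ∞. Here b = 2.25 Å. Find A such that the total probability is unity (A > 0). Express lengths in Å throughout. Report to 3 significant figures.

Require ∫ |Ψ|² dz = 1 over the whole domain.
Carrying out the integral gives A² · b.
So A² = (b)^(−1).
With b = 2.25: A² = 0.4444 and A = 0.6667.

A ≈ 0.667 Å^(-1/2)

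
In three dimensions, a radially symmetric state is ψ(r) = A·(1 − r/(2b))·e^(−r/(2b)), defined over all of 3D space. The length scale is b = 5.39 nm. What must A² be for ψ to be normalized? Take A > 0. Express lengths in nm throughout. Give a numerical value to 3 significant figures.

A^2 ≈ 0.000254 nm^(-3)

The normalization condition is ∫|ψ|² 4πr² dr = 1 from 0 to ∞.
The angular integral contributes 4π, leaving ∫₀^∞ r²|ψ|² dr.
The integral (without the A² prefactor) comes out to 8·π·b^3.
Setting this equal to 1 gives A² = 1/(8·π·b^3).
Plugging in b = 5.39 yields A = 0.01594.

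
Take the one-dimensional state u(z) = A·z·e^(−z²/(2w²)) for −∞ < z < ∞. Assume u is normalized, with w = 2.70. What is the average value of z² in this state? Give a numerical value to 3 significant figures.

⟨z^2⟩ ≈ 10.9

The expectation value is the |u|²-weighted average of z^2: ∫ z^2|u|² dz.
Evaluating both integrals, ⟨z²⟩ = 3·w^2/2.
Putting w = 2.70 gives 10.94.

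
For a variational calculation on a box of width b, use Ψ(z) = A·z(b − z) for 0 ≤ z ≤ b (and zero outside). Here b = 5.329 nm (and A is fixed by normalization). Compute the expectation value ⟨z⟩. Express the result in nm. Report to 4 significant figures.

⟨z⟩ ≈ 2.665 nm

By definition ⟨z⟩ = ∫ z |Ψ(z)|² dz.
Expanding the polynomial and integrating term by term, the ratio of the moment integral to the normalization integral gives ⟨z⟩ = b/2.
With b = 5.329, ⟨z⟩ = 2.6645.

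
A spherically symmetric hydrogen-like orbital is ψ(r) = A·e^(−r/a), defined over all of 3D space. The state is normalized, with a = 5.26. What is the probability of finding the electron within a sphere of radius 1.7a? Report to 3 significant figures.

P ≈ 0.660

Integrate the radial probability density 4πr²|ψ|² over r ≤ 1.7a.
Normalization gives A² = 1/(π·a^3).
Substituting u = r/a, A², 4π and the length scale all cancel in the ratio: P = ∫_{0}^{1.7} u^2·e^(-2·u) du / ∫_{0}^{∞} u^2·e^(-2·u) du.
Using ∫ u^2·e^(-2·u) du = -(2·u^2 + 2·u + 1)·e^(-2·u)/4, the numerator is 1/4 - 509·e^(-17/5)/200 and the denominator is 1/4.
This evaluates to P = 0.6603.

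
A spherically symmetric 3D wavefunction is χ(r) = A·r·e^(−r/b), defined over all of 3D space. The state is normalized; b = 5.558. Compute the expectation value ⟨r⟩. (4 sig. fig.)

By definition ⟨r⟩ = ∫ r |χ(r)|² 4πr² dr.
The ratio of the moment integral to the normalization integral gives ⟨r⟩ = 5·b/2.
Putting b = 5.558 gives 13.895.

⟨r⟩ ≈ 13.90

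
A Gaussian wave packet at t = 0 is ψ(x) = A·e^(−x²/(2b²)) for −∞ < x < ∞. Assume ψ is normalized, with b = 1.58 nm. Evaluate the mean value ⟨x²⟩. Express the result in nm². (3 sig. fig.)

⟨x²⟩ = ∫ x^2 |ψ|² dx over the full domain.
Differentiating ∫e^(−αx²) dx = √(π/α) under α to get the higher moments, since the A² factors cancel between numerator and denominator, ⟨x²⟩ = b^2/2.
With b = 1.58, ⟨x^2⟩ = 1.248.

⟨x^2⟩ ≈ 1.25 nm^2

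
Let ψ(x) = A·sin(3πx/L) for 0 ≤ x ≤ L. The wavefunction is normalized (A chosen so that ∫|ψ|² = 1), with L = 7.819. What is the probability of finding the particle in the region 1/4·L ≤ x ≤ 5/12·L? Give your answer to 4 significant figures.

|ψ|² is the probability density, so P = ∫_{1/4·L}^{5/12·L} |ψ|² dx.
The normalization integral ∫|ψ|²dx over the whole domain equals L/2·A², and A² cancels in the ratio.
Substituting u = x/L, A² and the length scale cancel in the ratio: P = ∫_{1/4}^{5/12} sin(3·π·u)^2 du / ∫_{0}^{1} sin(3·π·u)^2 du.
With ∫ sin(3·π·u)^2 du = u/2 - sin(6·π·u)/(12·π) + C, the region integral is 1/12 - 1/(6·π) and the full one is 1/2.
Evaluating gives P = (-2 + π)/(6·π).

P ≈ 0.06056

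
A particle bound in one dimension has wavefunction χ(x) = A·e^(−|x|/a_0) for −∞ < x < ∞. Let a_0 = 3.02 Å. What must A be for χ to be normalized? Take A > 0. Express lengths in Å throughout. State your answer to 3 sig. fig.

A ≈ 0.575 Å^(-1/2)

We need A² ∫|f|² dx = 1, taking the integral from −∞ to ∞.
Recall ∫₀^∞ x^m e^(−x/β) dx = m!·β^(m+1), ∫|χ|² dx = A²·(a_0).
So A² = (a_0)^(−1).
Plugging in a_0 = 3.02 yields A = 0.5754.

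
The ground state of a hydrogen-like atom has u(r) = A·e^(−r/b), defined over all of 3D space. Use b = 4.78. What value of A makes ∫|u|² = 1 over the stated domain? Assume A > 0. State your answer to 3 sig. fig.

A ≈ 0.0540

Normalization requires ∫|u|² 4πr² dr = 1, integrated from 0 to ∞.
In 3D with spherical symmetry the volume element is 4πr² dr.
Recall ∫₀^∞ r^m e^(−r/β) dr = m!·β^(m+1), with u = A·e^(−r/b), the integral evaluates to A²·[π·b^3].
With b = 4.78: A² = 0.002915 and A = 0.05399.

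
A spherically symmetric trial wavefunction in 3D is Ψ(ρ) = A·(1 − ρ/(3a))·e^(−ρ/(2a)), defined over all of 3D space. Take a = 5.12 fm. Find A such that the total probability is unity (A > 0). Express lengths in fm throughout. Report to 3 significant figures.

The normalization condition is ∫|Ψ|² 4πρ² dρ = 1 from 0 to ∞.
(Spherical symmetry: dV = 4πρ² dρ.)
With ∫₀^∞ ρ^4 e^(−αρ) dρ = 4!/α^5, the integral (without the A² prefactor) comes out to 8·π·a^3/3.
So A² = (8·π·a^3/3)^(−1).
With a = 5.12: A² = 0.0008893 and A = 0.02982.

A ≈ 0.0298 fm^(-3/2)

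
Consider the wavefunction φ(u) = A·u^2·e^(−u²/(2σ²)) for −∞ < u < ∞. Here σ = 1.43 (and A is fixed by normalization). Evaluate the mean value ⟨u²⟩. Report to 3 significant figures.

⟨u^2⟩ ≈ 5.11

By definition ⟨u²⟩ = ∫ u^2 |φ(u)|² du.
With ∫_{−∞}^{∞} u^(2m) e^(−αu²) du = (2m−1)!!·√π / (2^m α^(m+1/2)), since the A² factors cancel between numerator and denominator, ⟨u²⟩ = 5·σ^2/2.
With σ = 1.43, ⟨u^2⟩ = 5.112.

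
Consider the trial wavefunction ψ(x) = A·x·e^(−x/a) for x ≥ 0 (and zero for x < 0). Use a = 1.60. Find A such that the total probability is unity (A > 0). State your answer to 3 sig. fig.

A ≈ 0.988

We need A² ∫|f|² dx = 1, taking the integral from 0 to ∞.
With ∫₀^∞ x^2 e^(−αx) dx = 2!/α^3, carrying out the integral gives A² · a^3/4.
Hence A² = 1/[a^3/4].
Plugging in a = 1.60 yields A = 0.9882.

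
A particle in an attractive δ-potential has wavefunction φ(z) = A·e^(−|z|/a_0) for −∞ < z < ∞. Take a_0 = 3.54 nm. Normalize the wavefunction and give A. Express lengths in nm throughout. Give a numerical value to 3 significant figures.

A ≈ 0.531 nm^(-1/2)

The normalization condition is ∫|φ|² dz = 1 from −∞ to ∞.
With ∫₀^∞ z^0 e^(−αz) dz = 0!/α^1, ∫|φ|² dz = A²·(a_0).
Setting this equal to 1 gives A² = 1/(a_0).
With a_0 = 3.54: A² = 0.2825 and A = 0.5315.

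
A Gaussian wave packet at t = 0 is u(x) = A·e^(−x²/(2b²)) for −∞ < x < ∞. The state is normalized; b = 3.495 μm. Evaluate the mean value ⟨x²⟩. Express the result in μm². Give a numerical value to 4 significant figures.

By definition ⟨x²⟩ = ∫ x^2 |u(x)|² dx.
Since the A² factors cancel between numerator and denominator, ⟨x²⟩ = b^2/2.
Putting b = 3.495 gives 6.1075.

⟨x^2⟩ ≈ 6.108 μm^2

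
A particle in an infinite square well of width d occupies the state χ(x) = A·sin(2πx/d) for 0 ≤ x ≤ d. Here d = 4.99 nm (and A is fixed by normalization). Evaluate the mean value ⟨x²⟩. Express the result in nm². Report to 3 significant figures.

⟨x^2⟩ ≈ 7.98 nm^2

⟨x²⟩ = ∫ x^2 |χ|² dx over the full domain.
With ∫₀^d sin²(nπx/d) dx = d/2, the ratio of the moment integral to the normalization integral gives ⟨x²⟩ = -d^2/(8·π^2) + d^2/3.
With d = 4.99, ⟨x^2⟩ = 7.985.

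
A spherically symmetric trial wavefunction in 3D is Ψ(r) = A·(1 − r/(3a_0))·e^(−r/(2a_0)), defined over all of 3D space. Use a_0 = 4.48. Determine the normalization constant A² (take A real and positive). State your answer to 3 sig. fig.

A^2 ≈ 0.00133

Normalization requires ∫|Ψ|² 4πr² dr = 1, integrated from 0 to ∞.
Carrying out the integral gives A² · 8·π·a_0^3/3.
Substituting a_0 = 4.48 gives A² = 0.001328, so A = 0.03644.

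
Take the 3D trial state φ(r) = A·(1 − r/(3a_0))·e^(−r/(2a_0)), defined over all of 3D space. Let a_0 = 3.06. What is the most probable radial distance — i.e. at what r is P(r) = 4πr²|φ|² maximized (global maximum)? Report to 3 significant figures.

Differentiate P(r) = 4πr²|φ|² with respect to r and set to zero.
This gives r = a_0.
With a_0 = 3.06, the most probable radial distance is 3.060.

r ≈ 3.06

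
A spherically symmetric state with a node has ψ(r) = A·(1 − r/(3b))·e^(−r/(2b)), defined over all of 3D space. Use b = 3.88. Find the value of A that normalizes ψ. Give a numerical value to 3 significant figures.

Require ∫ |ψ|² 4πr² dr = 1 over the whole domain.
The angular integral contributes 4π, leaving ∫₀^∞ r²|ψ|² dr.
∫|ψ|² 4πr² dr = A²·(8·π·b^3/3).
Setting this equal to 1 gives A² = 1/(8·π·b^3/3).
Plugging in b = 3.88 yields A = 0.04521.

A ≈ 0.0452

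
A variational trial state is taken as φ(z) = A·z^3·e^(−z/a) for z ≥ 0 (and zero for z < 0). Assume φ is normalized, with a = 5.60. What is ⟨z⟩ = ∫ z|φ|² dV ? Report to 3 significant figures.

By definition ⟨z⟩ = ∫ z |φ(z)|² dz.
Since the A² factors cancel between numerator and denominator, ⟨z⟩ = 7·a/2.
Putting a = 5.60 gives 19.60.

⟨z⟩ ≈ 19.6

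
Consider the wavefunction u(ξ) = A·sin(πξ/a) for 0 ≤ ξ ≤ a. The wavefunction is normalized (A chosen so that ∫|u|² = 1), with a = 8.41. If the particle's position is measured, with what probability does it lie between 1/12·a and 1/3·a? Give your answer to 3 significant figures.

P ≈ 0.192

P = ∫_{1/12·a}^{1/3·a} |u(ξ)|² dξ.
With A² fixed by ∫|u|² = 1, i.e. A² = (a/2)^(−1), substitute and integrate.
Substituting t = ξ/a, A² and the length scale cancel in the ratio: P = ∫_{1/12}^{1/3} sin(π·t)^2 dt / ∫_{0}^{1} sin(π·t)^2 dt.
An antiderivative of sin(π·t)^2 is t/2 - sin(2·π·t)/(4·π); evaluating from 1/12 to 1/3 gives -√(3)/(8·π) + 1/(8·π) + 1/8, while the full integral is 1/2.
This works out to P = (-√(3) + 1 + π)/(4·π).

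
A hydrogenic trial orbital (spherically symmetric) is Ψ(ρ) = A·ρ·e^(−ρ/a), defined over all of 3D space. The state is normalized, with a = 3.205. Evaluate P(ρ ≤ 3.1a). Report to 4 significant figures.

P ≈ 0.7408

P = ∫ |Ψ|² 4πρ² dρ over ρ ≤ 3.1a.
A² is fixed by ∫₀^∞ 4πρ²|Ψ|² dρ = 1, i.e. A² = (3·π·a^5)^(−1).
Let u = ρ/a; then A², 4π and the length scale all cancel, so P = ∫_{0}^{3.1} u^4·e^(-2·u) du ÷ ∫_{0}^{∞} u^4·e^(-2·u) du.
Using ∫ u^4·e^(-2·u) du = -(u^4/2 + u^3 + 3·u^2/2 + 3·u/2 + 3/4)·e^(-2·u), the numerator is ≈ 0.555617 and the denominator is 3/4.
The region integral divided by the full integral gives P = 0.74082.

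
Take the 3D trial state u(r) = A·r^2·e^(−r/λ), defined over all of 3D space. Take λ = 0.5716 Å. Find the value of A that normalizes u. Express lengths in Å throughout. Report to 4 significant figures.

We need A² ∫|f|² 4πr² dr = 1, taking the integral from 0 to ∞.
(Spherical symmetry: dV = 4πr² dr.)
With u = A·r^2·e^(−r/λ), the integral evaluates to A²·[45·π·λ^7/2].
Hence A² = 1/[45·π·λ^7/2].
With λ = 0.5716: A² = 0.70961 and A = 0.84239.

A ≈ 0.8424 Å^(-7/2)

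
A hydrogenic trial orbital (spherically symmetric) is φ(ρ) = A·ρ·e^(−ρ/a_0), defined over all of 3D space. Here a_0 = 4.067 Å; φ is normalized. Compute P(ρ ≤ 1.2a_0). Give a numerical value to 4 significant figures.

P = ∫ |φ|² 4πρ² dρ over ρ ≤ 1.2a_0.
A² is fixed by ∫₀^∞ 4πρ²|φ|² dρ = 1, i.e. A² = (3·π·a_0^5)^(−1).
Let u = ρ/a_0; then A², 4π and the length scale all cancel, so P = ∫_{0}^{1.2} u^4·e^(-2·u) du ÷ ∫_{0}^{∞} u^4·e^(-2·u) du.
With ∫ u^4·e^(-2·u) du = -(u^4/2 + u^3 + 3·u^2/2 + 3·u/2 + 3/4)·e^(-2·u) + C, the region integral is ≈ 0.0719014 and the full one is 3/4.
The region integral divided by the full integral gives P = 0.095869.

P ≈ 0.09587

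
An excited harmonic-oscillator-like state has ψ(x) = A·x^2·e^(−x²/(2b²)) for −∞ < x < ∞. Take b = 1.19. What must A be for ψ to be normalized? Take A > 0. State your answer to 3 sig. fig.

A ≈ 0.561

Require ∫ |ψ|² dx = 1 over the whole domain.
∫|ψ|² dx = A²·(3·√(π)·b^5/4).
So A² = (3·√(π)·b^5/4)^(−1).
Plugging in b = 1.19 yields A = 0.5615.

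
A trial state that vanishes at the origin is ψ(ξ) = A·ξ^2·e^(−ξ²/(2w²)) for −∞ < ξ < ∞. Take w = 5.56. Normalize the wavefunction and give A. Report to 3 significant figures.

The normalization condition is ∫|ψ|² dξ = 1 from −∞ to ∞.
The integral (without the A² prefactor) comes out to 3·√(π)·w^5/4.
Hence A² = 1/[3·√(π)·w^5/4].
Plugging in w = 5.56 yields A = 0.01190.

A ≈ 0.0119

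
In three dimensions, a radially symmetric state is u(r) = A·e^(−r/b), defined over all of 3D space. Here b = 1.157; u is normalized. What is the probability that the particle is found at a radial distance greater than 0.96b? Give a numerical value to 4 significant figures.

Integrate the radial probability density 4πr²|u|² over r > 0.96b.
The full normalization integral is A²·[π·b^3] = 1, fixing A².
Substituting t = r/b, A², 4π and the length scale all cancel in the ratio: P = ∫_{0.96}^{∞} t^2·e^(-2·t) dt / ∫_{0}^{∞} t^2·e^(-2·t) dt.
Using ∫ t^2·e^(-2·t) dt = -(2·t^2 + 2·t + 1)·e^(-2·t)/4, the numerator is 2977·e^(-48/25)/2500 and the denominator is 1/4.
The region integral divided by the full integral gives P = 0.69832.

P ≈ 0.6983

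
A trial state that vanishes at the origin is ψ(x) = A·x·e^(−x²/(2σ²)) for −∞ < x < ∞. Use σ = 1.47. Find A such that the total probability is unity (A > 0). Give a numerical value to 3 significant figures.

A ≈ 0.596

We need A² ∫|f|² dx = 1, taking the integral from −∞ to ∞.
Differentiating ∫e^(−αx²) dx = √(π/α) under α to get the higher moments, ∫|ψ|² dx = A²·(√(π)·σ^3/2).
So A² = (√(π)·σ^3/2)^(−1).
Plugging in σ = 1.47 yields A = 0.5960.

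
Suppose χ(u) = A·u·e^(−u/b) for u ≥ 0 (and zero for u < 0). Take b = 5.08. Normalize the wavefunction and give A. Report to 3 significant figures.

Normalization requires ∫|χ|² du = 1, integrated from 0 to ∞.
Using ∫₀^∞ uⁿ e^(−αu) du = n!/αⁿ⁺¹, with χ = A·u·e^(−u/b), the integral evaluates to A²·[b^3/4].
Hence A² = 1/[b^3/4].
Plugging in b = 5.08 yields A = 0.1747.

A ≈ 0.175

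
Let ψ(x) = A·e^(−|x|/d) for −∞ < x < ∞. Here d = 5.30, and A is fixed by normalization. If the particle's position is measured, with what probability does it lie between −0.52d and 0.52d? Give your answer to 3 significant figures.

P ≈ 0.647

The probability is P = ∫ |ψ|² dx over [−0.52d, 0.52d].
With A² fixed by ∫|ψ|² = 1, i.e. A² = (d)^(−1), substitute and integrate.
By symmetry take twice the x ≥ 0 contribution in numerator and denominator; the 2's cancel. In terms of u = x/d (A² and the length scale cancel between numerator and denominator), P = [∫_{0}^{0.52} e^(-2·u) du] / [∫_{0}^{∞} e^(-2·u) du].
An antiderivative of e^(-2·u) is -e^(-2·u)/2; evaluating from 0 to 0.52 gives 1/2 - e^(-26/25)/2, while the full integral is 1/2.
This works out to P = 0.6465.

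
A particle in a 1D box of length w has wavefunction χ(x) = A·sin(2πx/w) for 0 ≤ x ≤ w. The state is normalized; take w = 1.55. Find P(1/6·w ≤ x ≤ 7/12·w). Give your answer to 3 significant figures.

P ≈ 0.417

|χ|² is the probability density, so P = ∫_{1/6·w}^{7/12·w} |χ|² dx.
With A² fixed by ∫|χ|² = 1, i.e. A² = (w/2)^(−1), substitute and integrate.
Substituting u = x/w, A² and the length scale cancel in the ratio: P = ∫_{1/6}^{7/12} sin(2·π·u)^2 du / ∫_{0}^{1} sin(2·π·u)^2 du.
With ∫ sin(2·π·u)^2 du = u/2 - sin(4·π·u)/(8·π) + C, the region integral is 5/24 and the full one is 1/2.
Taking the ratio, P = 5/12.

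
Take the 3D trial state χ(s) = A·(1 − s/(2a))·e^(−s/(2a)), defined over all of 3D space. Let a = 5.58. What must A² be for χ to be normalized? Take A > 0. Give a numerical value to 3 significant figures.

A^2 ≈ 0.000229

Normalization requires ∫|χ|² 4πs² ds = 1, integrated from 0 to ∞.
With ∫₀^∞ s^4 e^(−αs) ds = 4!/α^5, carrying out the integral gives A² · 8·π·a^3.
Hence A² = 1/[8·π·a^3].
Substituting a = 5.58 gives A² = 0.0002290, so A = 0.01513.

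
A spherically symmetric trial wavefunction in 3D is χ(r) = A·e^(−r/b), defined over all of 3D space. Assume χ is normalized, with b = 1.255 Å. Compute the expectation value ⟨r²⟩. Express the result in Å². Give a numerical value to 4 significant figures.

The expectation value is the |χ|²-weighted average of r^2: ∫ r^2|χ|² 4πr² dr.
Using ∫₀^∞ rⁿ e^(−αr) dr = n!/αⁿ⁺¹, since the A² factors cancel between numerator and denominator, ⟨r²⟩ = 3·b^2.
Putting b = 1.255 gives 4.7251.

⟨r^2⟩ ≈ 4.725 Å^2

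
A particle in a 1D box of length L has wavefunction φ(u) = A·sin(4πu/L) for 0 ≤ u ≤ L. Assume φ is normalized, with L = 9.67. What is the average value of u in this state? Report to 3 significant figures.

⟨u⟩ ≈ 4.84

⟨u⟩ = ∫ u |φ|² du over the full domain.
Since the A² factors cancel between numerator and denominator, ⟨u⟩ = L/2.
With L = 9.67, ⟨u⟩ = 4.835.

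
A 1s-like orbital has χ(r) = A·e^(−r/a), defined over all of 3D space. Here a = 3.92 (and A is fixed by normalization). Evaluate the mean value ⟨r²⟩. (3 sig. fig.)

⟨r^2⟩ ≈ 46.1

⟨r²⟩ = ∫ r^2 |χ|² 4πr² dr over the full domain.
Since the A² factors cancel between numerator and denominator, ⟨r²⟩ = 3·a^2.
Putting a = 3.92 gives 46.10.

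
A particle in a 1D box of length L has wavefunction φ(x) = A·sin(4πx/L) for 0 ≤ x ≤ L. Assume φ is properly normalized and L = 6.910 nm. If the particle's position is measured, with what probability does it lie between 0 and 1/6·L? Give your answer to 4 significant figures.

P ≈ 0.2011

P = ∫_{0}^{1/6·L} |φ(x)|² dx.
With A² fixed by ∫|φ|² = 1, i.e. A² = (L/2)^(−1), substitute and integrate.
Substituting u = x/L, A² and the length scale cancel in the ratio: P = ∫_{0}^{1/6} sin(4·π·u)^2 du / ∫_{0}^{1} sin(4·π·u)^2 du.
With ∫ sin(4·π·u)^2 du = u/2 - sin(4·π·u)·cos(4·π·u)/(8·π) + C, the region integral is √(3)/(32·π) + 1/12 and the full one is 1/2.
Evaluating gives P = (√(3)/16 + π/6)/π.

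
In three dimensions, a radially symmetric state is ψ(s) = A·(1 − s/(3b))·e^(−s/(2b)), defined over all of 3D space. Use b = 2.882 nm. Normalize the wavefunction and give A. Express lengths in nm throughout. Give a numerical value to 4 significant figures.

We need A² ∫|f|² 4πs² ds = 1, taking the integral from 0 to ∞.
With ∫₀^∞ s^4 e^(−αs) ds = 4!/α^5, carrying out the integral gives A² · 8·π·b^3/3.
So A² = (8·π·b^3/3)^(−1).
Substituting b = 2.882 gives A² = 0.0049865, so A = 0.070615.

A ≈ 0.07062 nm^(-3/2)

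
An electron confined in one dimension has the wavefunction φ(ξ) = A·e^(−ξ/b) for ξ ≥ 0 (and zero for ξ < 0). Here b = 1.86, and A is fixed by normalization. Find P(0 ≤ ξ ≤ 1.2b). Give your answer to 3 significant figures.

|φ|² is the probability density, so P = ∫_{0}^{1.2b} |φ|² dξ.
The normalization integral ∫|φ|²dξ over the whole domain equals b/2·A², and A² cancels in the ratio.
Substituting u = ξ/b, A² and the length scale cancel in the ratio: P = ∫_{0}^{1.2} e^(-2·u) du / ∫_{0}^{∞} e^(-2·u) du.
Using ∫ e^(-2·u) du = -e^(-2·u)/2, the numerator is 1/2 - e^(-12/5)/2 and the denominator is 1/2.
The result is P = 0.9093.

P ≈ 0.909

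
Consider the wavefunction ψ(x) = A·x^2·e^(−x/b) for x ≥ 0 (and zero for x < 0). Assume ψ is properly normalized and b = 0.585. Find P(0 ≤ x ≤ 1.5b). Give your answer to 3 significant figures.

P ≈ 0.185

The probability is P = ∫ |ψ|² dx over [0, 1.5b].
Since A² = 1/(3·b^5/4), this is the region integral divided by the full normalization integral.
In terms of u = x/b (A² and the length scale cancel between numerator and denominator), P = [∫_{0}^{1.5} u^4·e^(-2·u) du] / [∫_{0}^{∞} u^4·e^(-2·u) du].
An antiderivative of u^4·e^(-2·u) is -(u^4/2 + u^3 + 3·u^2/2 + 3·u/2 + 3/4)·e^(-2·u); evaluating from 0 to 1.5 gives 3/4 - 393·e^(-3)/32, while the full integral is 3/4.
Taking the ratio, P = 0.1847.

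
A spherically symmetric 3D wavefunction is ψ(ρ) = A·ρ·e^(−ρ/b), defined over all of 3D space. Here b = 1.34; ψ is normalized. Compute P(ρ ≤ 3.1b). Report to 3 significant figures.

P ≈ 0.741

With dV = 4πρ²dρ, the probability is ∫|ψ|² dV over ρ ≤ 3.1b.
A² is fixed by ∫₀^∞ 4πρ²|ψ|² dρ = 1, i.e. A² = (3·π·b^5)^(−1).
Let u = ρ/b; then A², 4π and the length scale all cancel, so P = ∫_{0}^{3.1} u^4·e^(-2·u) du ÷ ∫_{0}^{∞} u^4·e^(-2·u) du.
With ∫ u^4·e^(-2·u) du = -(u^4/2 + u^3 + 3·u^2/2 + 3·u/2 + 3/4)·e^(-2·u) + C, the region integral is ≈ 0.55562 and the full one is 3/4.
Taking the ratio yields P = 0.7408.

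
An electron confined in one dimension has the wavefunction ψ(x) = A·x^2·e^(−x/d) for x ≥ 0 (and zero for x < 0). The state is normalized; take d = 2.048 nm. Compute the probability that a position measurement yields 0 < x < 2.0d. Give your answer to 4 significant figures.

P ≈ 0.3712

P = ∫_{0}^{2.0d} |ψ(x)|² dx.
Since A² = 1/(3·d^5/4), this is the region integral divided by the full normalization integral.
Substituting u = x/d, A² and the length scale cancel in the ratio: P = ∫_{0}^{2.0} u^4·e^(-2·u) du / ∫_{0}^{∞} u^4·e^(-2·u) du.
Using ∫ u^4·e^(-2·u) du = -(u^4/2 + u^3 + 3·u^2/2 + 3·u/2 + 3/4)·e^(-2·u), the numerator is 3/4 - 103·e^(-4)/4 and the denominator is 3/4.
Taking the ratio, P = 0.37116.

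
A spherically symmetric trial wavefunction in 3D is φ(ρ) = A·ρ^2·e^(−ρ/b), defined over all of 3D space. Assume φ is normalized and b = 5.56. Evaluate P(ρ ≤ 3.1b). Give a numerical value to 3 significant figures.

Integrate the radial probability density 4πρ²|φ|² over ρ ≤ 3.1b.
Normalization gives A² = 1/(45·π·b^7/2).
Let u = ρ/b; then A², 4π and the length scale all cancel, so P = ∫_{0}^{3.1} u^6·e^(-2·u) du ÷ ∫_{0}^{∞} u^6·e^(-2·u) du.
Using ∫ u^6·e^(-2·u) du = -(4·u^6 + 12·u^5 + 30·u^4 + 60·u^3 + 90·u^2 + 90·u + 45)·e^(-2·u)/8, the numerator is ≈ 2.3951 and the denominator is 45/8.
Taking the ratio yields P = 0.4258.

P ≈ 0.426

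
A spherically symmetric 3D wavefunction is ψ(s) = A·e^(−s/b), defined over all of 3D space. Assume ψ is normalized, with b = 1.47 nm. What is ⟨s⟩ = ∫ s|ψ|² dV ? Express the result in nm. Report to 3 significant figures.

⟨s⟩ ≈ 2.21 nm

The expectation value is the |ψ|²-weighted average of s: ∫ s|ψ|² 4πs² ds.
Using ∫₀^∞ sⁿ e^(−αs) ds = n!/αⁿ⁺¹, the ratio of the moment integral to the normalization integral gives ⟨s⟩ = 3·b/2.
Putting b = 1.47 gives 2.205.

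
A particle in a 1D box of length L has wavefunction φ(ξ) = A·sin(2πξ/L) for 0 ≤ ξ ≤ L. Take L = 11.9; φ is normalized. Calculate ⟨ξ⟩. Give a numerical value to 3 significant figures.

⟨ξ⟩ ≈ 5.95

The expectation value is the |φ|²-weighted average of ξ: ∫ ξ|φ|² dξ.
Using sin²θ = (1 − cos 2θ)/2, evaluating both integrals, ⟨ξ⟩ = L/2.
Putting L = 11.9 gives 5.950.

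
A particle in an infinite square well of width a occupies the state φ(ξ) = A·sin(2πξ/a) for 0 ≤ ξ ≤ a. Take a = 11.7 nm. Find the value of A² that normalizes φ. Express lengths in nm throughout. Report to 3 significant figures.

Normalization requires ∫|φ|² dξ = 1, integrated from 0 to a.
With φ = A·sin(2πξ/a), the integral evaluates to A²·[a/2].
Hence A² = 1/[a/2].
Substituting a = 11.7 gives A² = 0.1709, so A = 0.4134.

A^2 ≈ 0.171 nm^(-1)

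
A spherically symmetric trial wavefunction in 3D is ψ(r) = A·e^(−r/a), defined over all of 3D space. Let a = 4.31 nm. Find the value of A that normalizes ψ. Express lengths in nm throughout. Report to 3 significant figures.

We need A² ∫|f|² 4πr² dr = 1, taking the integral from 0 to ∞.
With ∫₀^∞ r^2 e^(−αr) dr = 2!/α^3, the integral (without the A² prefactor) comes out to π·a^3.
Hence A² = 1/[π·a^3].
With a = 4.31: A² = 0.003976 and A = 0.06305.

A ≈ 0.0631 nm^(-3/2)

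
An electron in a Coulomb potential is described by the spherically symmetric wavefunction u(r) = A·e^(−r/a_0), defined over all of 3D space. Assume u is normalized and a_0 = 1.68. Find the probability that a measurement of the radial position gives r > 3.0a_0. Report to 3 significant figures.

With dV = 4πr²dr, the probability is ∫|u|² dV over r > 3.0a_0.
Normalization gives A² = 1/(π·a_0^3).
In terms of t = r/a_0 (A², 4π and the length scale all cancel between numerator and denominator), P = [∫_{3.0}^{∞} t^2·e^(-2·t) dt] / [∫_{0}^{∞} t^2·e^(-2·t) dt].
An antiderivative of t^2·e^(-2·t) is -(2·t^2 + 2·t + 1)·e^(-2·t)/4; evaluating from 3.0 to ∞ gives 25·e^(-6)/4, while the full integral is 1/4.
Taking the ratio yields P = 0.06197.

P ≈ 0.0620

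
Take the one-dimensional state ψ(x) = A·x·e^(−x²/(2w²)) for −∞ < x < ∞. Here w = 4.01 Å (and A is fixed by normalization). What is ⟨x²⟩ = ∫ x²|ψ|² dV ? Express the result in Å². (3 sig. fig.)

The expectation value is the |ψ|²-weighted average of x^2: ∫ x^2|ψ|² dx.
Using the Gaussian integral ∫_{−∞}^{∞} e^(−αx²) dx = √(π/α), the ratio of the moment integral to the normalization integral gives ⟨x²⟩ = 3·w^2/2.
With w = 4.01, ⟨x^2⟩ = 24.12.

⟨x^2⟩ ≈ 24.1 Å^2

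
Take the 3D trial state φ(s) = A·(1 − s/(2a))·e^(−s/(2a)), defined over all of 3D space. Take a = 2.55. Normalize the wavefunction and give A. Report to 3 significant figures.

A ≈ 0.0490

We need A² ∫|f|² 4πs² ds = 1, taking the integral from 0 to ∞.
With ∫₀^∞ s^4 e^(−αs) ds = 4!/α^5, the integral (without the A² prefactor) comes out to 8·π·a^3.
Setting this equal to 1 gives A² = 1/(8·π·a^3).
Substituting a = 2.55 gives A² = 0.002400, so A = 0.04899.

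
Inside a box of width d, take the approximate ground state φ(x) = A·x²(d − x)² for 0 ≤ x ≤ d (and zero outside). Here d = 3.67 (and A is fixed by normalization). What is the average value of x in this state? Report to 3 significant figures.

By definition ⟨x⟩ = ∫ x |φ(x)|² dx.
Expanding the polynomial and integrating term by term, since the A² factors cancel between numerator and denominator, ⟨x⟩ = d/2.
Putting d = 3.67 gives 1.835.

⟨x⟩ ≈ 1.84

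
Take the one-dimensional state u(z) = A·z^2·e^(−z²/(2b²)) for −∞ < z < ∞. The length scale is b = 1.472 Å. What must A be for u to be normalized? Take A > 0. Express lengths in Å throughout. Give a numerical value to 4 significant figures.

A ≈ 0.3299 Å^(-5/2)

We need A² ∫|f|² dz = 1, taking the integral from −∞ to ∞.
With u = A·z^2·e^(−z²/(2b²)), the integral evaluates to A²·[3·√(π)·b^5/4].
With b = 1.472: A² = 0.10885 and A = 0.32992.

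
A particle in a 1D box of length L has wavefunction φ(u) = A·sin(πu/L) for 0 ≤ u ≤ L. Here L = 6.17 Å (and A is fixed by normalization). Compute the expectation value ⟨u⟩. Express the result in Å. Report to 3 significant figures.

⟨u⟩ ≈ 3.09 Å

⟨u⟩ = ∫ u |φ|² du over the full domain.
With ∫₀^L sin²(nπu/L) du = L/2, the ratio of the moment integral to the normalization integral gives ⟨u⟩ = L/2.
With L = 6.17, ⟨u⟩ = 3.085.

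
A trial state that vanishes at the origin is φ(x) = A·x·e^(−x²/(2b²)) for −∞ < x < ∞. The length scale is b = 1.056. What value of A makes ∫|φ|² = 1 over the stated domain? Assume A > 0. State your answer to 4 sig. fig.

We need A² ∫|f|² dx = 1, taking the integral from −∞ to ∞.
Carrying out the integral gives A² · √(π)·b^3/2.
So A² = (√(π)·b^3/2)^(−1).
Plugging in b = 1.056 yields A = 0.97888.

A ≈ 0.9789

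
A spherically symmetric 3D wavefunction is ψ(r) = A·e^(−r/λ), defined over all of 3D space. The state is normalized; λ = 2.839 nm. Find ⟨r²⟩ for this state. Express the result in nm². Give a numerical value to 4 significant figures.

⟨r^2⟩ ≈ 24.18 nm^2

By definition ⟨r²⟩ = ∫ r^2 |ψ(r)|² 4πr² dr.
With ∫₀^∞ r^4 e^(−αr) dr = 4!/α^5, since the A² factors cancel between numerator and denominator, ⟨r²⟩ = 3·λ^2.
With λ = 2.839, ⟨r^2⟩ = 24.180.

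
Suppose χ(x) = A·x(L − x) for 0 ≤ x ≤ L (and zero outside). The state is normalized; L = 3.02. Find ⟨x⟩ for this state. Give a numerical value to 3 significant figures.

The expectation value is the |χ|²-weighted average of x: ∫ x|χ|² dx.
Expanding the polynomial and integrating term by term, evaluating both integrals, ⟨x⟩ = L/2.
Putting L = 3.02 gives 1.510.

⟨x⟩ ≈ 1.51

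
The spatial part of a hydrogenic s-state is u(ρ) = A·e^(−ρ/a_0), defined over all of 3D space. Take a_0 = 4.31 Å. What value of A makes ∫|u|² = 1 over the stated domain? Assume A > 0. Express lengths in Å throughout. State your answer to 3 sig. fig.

A ≈ 0.0631 Å^(-3/2)

We need A² ∫|f|² 4πρ² dρ = 1, taking the integral from 0 to ∞.
Using ∫₀^∞ ρⁿ e^(−αρ) dρ = n!/αⁿ⁺¹, carrying out the integral gives A² · π·a_0^3.
Setting this equal to 1 gives A² = 1/(π·a_0^3).
Substituting a_0 = 4.31 gives A² = 0.003976, so A = 0.06305.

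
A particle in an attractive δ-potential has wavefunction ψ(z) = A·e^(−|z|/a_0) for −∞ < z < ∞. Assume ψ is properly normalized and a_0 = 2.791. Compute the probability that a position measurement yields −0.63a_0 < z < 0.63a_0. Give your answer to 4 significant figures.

P ≈ 0.7163

|ψ|² is the probability density, so P = ∫_{−0.63a_0}^{0.63a_0} |ψ|² dz.
With A² fixed by ∫|ψ|² = 1, i.e. A² = (a_0)^(−1), substitute and integrate.
By symmetry take twice the z ≥ 0 contribution in numerator and denominator; the 2's cancel. Substituting u = z/a_0, A² and the length scale cancel in the ratio: P = ∫_{0}^{0.63} e^(-2·u) du / ∫_{0}^{∞} e^(-2·u) du.
Using ∫ e^(-2·u) du = -e^(-2·u)/2, the numerator is 1/2 - e^(-63/50)/2 and the denominator is 1/2.
Evaluating gives P = 0.71635.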